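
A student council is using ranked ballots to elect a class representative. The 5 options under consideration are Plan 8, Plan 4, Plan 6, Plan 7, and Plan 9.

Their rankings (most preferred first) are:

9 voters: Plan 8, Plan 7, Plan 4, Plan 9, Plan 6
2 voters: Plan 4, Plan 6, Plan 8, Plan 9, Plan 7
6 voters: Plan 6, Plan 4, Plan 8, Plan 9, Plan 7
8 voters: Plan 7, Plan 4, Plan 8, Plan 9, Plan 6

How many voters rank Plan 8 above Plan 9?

Ballots ranking Plan 8 above Plan 9: 9+2+6+8 = 25.
Ballots ranking Plan 9 above Plan 8: 0.
So 25 of 25 voters prefer Plan 8 to Plan 9.

25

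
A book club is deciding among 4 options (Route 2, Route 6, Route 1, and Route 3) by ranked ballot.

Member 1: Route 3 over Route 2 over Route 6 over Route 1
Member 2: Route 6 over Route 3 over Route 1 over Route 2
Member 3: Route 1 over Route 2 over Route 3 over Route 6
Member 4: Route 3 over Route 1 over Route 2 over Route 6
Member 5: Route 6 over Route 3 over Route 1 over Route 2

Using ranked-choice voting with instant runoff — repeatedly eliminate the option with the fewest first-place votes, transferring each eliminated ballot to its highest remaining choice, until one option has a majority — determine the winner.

Route 3

Round 1: Route 6 2, Route 3 2, Route 1 1, Route 2 0. Route 2 has the fewest and is eliminated.
Round 2: Route 6 2, Route 3 2, Route 1 1. Route 1 has the fewest and is eliminated.
Round 3: Route 3 3, Route 6 2. Route 3 has a majority.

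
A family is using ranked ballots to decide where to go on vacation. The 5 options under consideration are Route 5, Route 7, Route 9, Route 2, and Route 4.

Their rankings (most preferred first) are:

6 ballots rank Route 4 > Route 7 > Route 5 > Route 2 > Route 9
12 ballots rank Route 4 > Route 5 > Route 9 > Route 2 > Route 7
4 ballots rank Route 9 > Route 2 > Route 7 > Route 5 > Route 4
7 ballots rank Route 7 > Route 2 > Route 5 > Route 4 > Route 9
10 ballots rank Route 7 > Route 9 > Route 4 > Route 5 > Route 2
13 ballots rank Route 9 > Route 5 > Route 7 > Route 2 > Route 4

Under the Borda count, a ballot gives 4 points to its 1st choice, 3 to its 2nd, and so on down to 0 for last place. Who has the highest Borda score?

Route 9

Borda scores:
  Route 5: 6·2 + 12·3 + 4·1 + 7·2 + 10·1 + 13·3 = 115
  Route 7: 6·3 + 12·0 + 4·2 + 7·4 + 10·4 + 13·2 = 120
  Route 9: 6·0 + 12·2 + 4·4 + 7·0 + 10·3 + 13·4 = 122
  Route 2: 6·1 + 12·1 + 4·3 + 7·3 + 10·0 + 13·1 = 64
  Route 4: 6·4 + 12·4 + 4·0 + 7·1 + 10·2 + 13·0 = 99
Route 9 has the highest total.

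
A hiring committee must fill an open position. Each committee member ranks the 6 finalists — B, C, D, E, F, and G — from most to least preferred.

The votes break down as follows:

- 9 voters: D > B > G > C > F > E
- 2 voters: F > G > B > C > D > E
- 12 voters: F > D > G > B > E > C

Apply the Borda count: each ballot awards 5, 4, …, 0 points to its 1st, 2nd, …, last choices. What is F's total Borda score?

79

Borda scores:
  B: 9·4 + 2·3 + 12·2 = 66
  C: 9·2 + 2·2 + 12·0 = 22
  D: 9·5 + 2·1 + 12·4 = 95
  E: 9·0 + 2·0 + 12·1 = 12
  F: 9·1 + 2·5 + 12·5 = 79
  G: 9·3 + 2·4 + 12·3 = 71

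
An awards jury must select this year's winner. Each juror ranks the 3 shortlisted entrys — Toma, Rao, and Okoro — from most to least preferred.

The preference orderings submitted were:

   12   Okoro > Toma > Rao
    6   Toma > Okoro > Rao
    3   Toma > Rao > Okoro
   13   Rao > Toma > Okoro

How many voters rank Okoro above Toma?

12

Ballots ranking Okoro above Toma: 12.
Ballots ranking Toma above Okoro: 6+3+13 = 22.
So 12 of 34 voters prefer Okoro to Toma.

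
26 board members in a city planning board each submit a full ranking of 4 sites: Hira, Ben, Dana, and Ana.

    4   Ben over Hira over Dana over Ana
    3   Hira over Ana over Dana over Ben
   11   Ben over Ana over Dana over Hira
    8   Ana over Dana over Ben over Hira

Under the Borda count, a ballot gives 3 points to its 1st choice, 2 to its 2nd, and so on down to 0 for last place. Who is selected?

Ben

Borda scores:
  Hira: 4·2 + 3·3 + 11·0 + 8·0 = 17
  Ben: 4·3 + 3·0 + 11·3 + 8·1 = 53
  Dana: 4·1 + 3·1 + 11·1 + 8·2 = 34
  Ana: 4·0 + 3·2 + 11·2 + 8·3 = 52
Ben has the highest total.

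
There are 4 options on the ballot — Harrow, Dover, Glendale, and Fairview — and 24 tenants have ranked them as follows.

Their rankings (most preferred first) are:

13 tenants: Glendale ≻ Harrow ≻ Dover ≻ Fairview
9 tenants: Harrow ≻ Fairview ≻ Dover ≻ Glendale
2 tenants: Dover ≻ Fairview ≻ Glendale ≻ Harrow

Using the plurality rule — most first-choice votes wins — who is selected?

Glendale

First-place vote totals:
  Harrow: 9
  Dover: 2
  Glendale: 13
  Fairview: 0
Glendale has the most first-place votes.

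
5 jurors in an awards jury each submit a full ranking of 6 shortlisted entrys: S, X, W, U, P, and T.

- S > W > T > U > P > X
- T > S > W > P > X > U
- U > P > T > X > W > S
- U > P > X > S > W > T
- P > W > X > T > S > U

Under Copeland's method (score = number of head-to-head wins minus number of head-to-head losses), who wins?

Pairwise results:
  S vs X: X wins 3–2.
  S vs W: S wins 3–2.
  S vs U: S wins 3–2.
  S vs P: P wins 3–2.
  S vs T: T wins 3–2.
  X vs W: W wins 3–2.
  X vs U: U wins 3–2.
  X vs P: P wins 5–0.
  X vs T: T wins 3–2.
  W vs U: W wins 3–2.
  W vs P: P wins 3–2.
  W vs T: W wins 3–2.
  U vs P: U wins 3–2.
  U vs T: T wins 3–2.
  P vs T: P wins 3–2.
Copeland scores (wins − losses):
  S: 2 − 3 = -1
  X: 1 − 4 = -3
  W: 3 − 2 = 1
  U: 2 − 3 = -1
  P: 4 − 1 = 3
  T: 3 − 2 = 1
P has the best Copeland score.

P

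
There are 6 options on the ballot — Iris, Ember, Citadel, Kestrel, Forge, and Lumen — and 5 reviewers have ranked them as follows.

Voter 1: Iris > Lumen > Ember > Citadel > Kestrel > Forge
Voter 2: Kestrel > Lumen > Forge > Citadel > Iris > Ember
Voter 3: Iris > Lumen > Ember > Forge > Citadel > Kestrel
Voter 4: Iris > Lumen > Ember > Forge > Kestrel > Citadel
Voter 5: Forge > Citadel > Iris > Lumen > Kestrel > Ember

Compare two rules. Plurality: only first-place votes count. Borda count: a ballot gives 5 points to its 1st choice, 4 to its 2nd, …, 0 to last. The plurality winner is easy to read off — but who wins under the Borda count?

Plurality first-place counts: Iris 3, Ember 0, Citadel 0, Kestrel 1, Forge 1, Lumen 0 → Iris.
Borda totals: Iris 19, Ember 9, Citadel 9, Kestrel 8, Forge 12, Lumen 18 → Iris.

Iris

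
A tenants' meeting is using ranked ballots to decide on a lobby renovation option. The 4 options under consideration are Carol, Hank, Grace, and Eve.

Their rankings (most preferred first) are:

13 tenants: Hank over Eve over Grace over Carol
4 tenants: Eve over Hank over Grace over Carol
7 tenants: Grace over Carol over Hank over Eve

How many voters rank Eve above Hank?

Ballots ranking Eve above Hank: 4.
Ballots ranking Hank above Eve: 13+7 = 20.
So 4 of 24 voters prefer Eve to Hank.

4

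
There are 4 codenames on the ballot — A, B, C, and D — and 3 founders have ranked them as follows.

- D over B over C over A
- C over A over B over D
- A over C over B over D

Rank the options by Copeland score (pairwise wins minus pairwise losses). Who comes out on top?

Pairwise results:
  A vs B: A wins 2–1.
  A vs C: C wins 2–1.
  A vs D: A wins 2–1.
  B vs C: C wins 2–1.
  B vs D: B wins 2–1.
  C vs D: C wins 2–1.
Copeland scores (wins − losses):
  A: 2 − 1 = 1
  B: 1 − 2 = -1
  C: 3 − 0 = 3
  D: 0 − 3 = -3
C has the best Copeland score.

C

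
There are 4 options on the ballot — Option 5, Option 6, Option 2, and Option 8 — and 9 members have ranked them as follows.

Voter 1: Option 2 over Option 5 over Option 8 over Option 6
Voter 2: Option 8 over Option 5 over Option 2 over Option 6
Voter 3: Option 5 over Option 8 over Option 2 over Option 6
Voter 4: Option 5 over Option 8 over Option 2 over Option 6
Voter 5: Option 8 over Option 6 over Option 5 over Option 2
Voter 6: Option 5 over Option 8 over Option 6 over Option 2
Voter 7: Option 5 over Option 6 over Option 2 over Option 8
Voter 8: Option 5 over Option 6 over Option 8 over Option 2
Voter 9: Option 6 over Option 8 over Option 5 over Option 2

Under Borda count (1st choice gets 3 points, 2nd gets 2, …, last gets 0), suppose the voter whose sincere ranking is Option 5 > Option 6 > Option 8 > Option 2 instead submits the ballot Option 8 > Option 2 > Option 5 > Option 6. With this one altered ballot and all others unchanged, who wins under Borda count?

Borda totals with the altered ballot: Option 5 19, Option 6 8, Option 2 9, Option 8 18.
The winner is unchanged: still Option 5.

Option 5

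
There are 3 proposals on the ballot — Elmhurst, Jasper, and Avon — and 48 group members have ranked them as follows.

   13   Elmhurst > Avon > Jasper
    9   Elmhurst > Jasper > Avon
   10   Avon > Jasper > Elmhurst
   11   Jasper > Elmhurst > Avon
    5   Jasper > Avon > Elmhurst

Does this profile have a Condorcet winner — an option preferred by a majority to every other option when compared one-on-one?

Yes

Head-to-head results (48 voters total):
Elmhurst vs Jasper: Jasper wins 26–22.
Elmhurst vs Avon: Elmhurst wins 33–15.
Jasper vs Avon: Jasper wins 25–23.
Jasper beats each rival — Elmhurst (26–22), Avon (25–23) — so Jasper is the Condorcet winner.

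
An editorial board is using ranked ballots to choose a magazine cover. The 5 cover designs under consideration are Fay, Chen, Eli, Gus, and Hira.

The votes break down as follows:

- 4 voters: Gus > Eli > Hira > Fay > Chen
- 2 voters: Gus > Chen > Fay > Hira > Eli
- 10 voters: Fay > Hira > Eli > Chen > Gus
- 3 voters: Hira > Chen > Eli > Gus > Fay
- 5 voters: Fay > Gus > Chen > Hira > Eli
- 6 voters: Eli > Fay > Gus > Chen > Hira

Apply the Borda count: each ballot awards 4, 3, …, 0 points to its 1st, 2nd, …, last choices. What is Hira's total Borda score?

Borda scores:
  Fay: 4·1 + 2·2 + 10·4 + 3·0 + 5·4 + 6·3 = 86
  Chen: 4·0 + 2·3 + 10·1 + 3·3 + 5·2 + 6·1 = 41
  Eli: 4·3 + 2·0 + 10·2 + 3·2 + 5·0 + 6·4 = 62
  Gus: 4·4 + 2·4 + 10·0 + 3·1 + 5·3 + 6·2 = 54
  Hira: 4·2 + 2·1 + 10·3 + 3·4 + 5·1 + 6·0 = 57

57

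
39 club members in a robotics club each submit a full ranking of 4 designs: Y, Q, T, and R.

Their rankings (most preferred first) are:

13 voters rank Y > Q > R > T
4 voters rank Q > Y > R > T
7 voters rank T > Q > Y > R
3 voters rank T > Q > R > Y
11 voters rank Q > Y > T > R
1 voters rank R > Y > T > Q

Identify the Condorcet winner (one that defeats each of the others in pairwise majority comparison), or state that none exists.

Q

Head-to-head results (39 voters total):
Y vs Q: Q wins 25–14.
Y vs T: Y wins 29–10.
Y vs R: Y wins 35–4.
Q vs T: Q wins 28–11.
Q vs R: Q wins 38–1.
T vs R: T wins 21–18.
Q beats each rival — Y (25–14), T (28–11), R (38–1) — so Q is the Condorcet winner.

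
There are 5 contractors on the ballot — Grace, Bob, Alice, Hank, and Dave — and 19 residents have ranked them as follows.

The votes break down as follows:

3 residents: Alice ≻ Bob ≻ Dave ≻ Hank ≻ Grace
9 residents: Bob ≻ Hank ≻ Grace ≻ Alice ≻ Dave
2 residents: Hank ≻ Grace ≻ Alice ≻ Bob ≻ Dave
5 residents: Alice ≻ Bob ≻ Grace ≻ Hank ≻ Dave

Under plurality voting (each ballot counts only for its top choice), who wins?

First-place vote totals:
  Grace: 0
  Bob: 9
  Alice: 8
  Hank: 2
  Dave: 0
Bob has the most first-place votes.

Bob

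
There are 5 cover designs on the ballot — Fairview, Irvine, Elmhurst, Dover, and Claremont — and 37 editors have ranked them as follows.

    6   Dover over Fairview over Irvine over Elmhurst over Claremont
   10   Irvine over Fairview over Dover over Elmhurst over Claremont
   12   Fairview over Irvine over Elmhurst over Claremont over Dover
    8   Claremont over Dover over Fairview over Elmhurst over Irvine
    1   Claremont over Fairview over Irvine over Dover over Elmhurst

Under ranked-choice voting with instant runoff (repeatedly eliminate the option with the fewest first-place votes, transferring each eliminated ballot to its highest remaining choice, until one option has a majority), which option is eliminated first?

Round 1: Fairview 12, Irvine 10, Claremont 9, Dover 6, Elmhurst 0. Elmhurst has the fewest and is eliminated.
Round 2: Fairview 12, Irvine 10, Claremont 9, Dover 6. Dover has the fewest and is eliminated.
Round 3: Fairview 18, Irvine 10, Claremont 9. Claremont has the fewest and is eliminated.
Round 4: Fairview 27, Irvine 10. Fairview has a majority.

Elmhurst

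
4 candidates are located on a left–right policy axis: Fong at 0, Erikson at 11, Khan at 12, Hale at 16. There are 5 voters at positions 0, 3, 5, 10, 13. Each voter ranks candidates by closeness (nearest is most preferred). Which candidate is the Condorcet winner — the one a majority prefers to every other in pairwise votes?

Fong

With single-peaked preferences on a line, the Condorcet winner is the candidate closest to the median voter.
The median voter (position 5) is closest to Fong at 0.
Check: Fong vs Erikson — voters closer to Fong: 3 of 5.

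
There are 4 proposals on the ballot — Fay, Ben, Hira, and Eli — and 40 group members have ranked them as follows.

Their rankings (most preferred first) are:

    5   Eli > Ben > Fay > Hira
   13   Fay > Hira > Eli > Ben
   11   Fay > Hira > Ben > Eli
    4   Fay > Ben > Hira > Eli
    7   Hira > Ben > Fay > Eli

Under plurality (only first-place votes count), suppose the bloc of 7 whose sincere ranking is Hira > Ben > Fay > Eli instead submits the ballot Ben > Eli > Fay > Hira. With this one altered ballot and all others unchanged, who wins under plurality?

First-place totals with the altered ballot: Fay 28, Ben 7, Hira 0, Eli 5.
The winner is unchanged: still Fay.

Fay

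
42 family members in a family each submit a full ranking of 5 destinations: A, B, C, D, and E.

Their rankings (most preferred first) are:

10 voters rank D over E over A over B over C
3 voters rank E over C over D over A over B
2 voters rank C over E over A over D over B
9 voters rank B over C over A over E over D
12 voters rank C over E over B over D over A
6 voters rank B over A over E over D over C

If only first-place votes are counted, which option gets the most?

B

First-place vote totals:
  A: 0
  B: 15
  C: 14
  D: 10
  E: 3
B has the most first-place votes.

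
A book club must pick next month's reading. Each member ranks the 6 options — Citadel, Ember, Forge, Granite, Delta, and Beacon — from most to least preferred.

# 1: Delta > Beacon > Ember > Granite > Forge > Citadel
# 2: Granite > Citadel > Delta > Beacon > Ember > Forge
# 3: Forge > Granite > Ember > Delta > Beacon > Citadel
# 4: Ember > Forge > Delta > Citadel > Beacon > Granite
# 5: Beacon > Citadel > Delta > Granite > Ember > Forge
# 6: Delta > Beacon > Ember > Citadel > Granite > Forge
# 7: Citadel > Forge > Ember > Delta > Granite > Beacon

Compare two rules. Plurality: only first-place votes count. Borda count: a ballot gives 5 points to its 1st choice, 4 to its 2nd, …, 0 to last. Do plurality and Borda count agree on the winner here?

Plurality first-place counts: Citadel 1, Ember 1, Forge 1, Granite 1, Delta 2, Beacon 1 → Delta.
Borda totals: Citadel 17, Ember 19, Forge 14, Granite 15, Delta 23, Beacon 17 → Delta.
The two rules agree on Delta.

Yes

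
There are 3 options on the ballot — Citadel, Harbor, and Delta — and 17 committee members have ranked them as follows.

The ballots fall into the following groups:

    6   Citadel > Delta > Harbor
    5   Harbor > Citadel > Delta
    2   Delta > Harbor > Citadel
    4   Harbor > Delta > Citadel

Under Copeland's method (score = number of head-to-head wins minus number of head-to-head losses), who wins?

Pairwise results:
  Citadel vs Harbor: Harbor wins 11–6.
  Citadel vs Delta: Citadel wins 11–6.
  Harbor vs Delta: Harbor wins 9–8.
Copeland scores (wins − losses):
  Citadel: 1 − 1 = 0
  Harbor: 2 − 0 = 2
  Delta: 0 − 2 = -2
Harbor has the best Copeland score.

Harbor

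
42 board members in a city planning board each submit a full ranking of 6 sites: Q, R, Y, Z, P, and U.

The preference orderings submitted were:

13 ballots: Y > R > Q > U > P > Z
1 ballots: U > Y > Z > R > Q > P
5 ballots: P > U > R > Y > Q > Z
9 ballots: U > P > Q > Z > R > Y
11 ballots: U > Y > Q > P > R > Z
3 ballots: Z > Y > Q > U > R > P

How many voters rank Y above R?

Ballots ranking Y above R: 13+1+11+3 = 28.
Ballots ranking R above Y: 5+9 = 14.
So 28 of 42 voters prefer Y to R.

28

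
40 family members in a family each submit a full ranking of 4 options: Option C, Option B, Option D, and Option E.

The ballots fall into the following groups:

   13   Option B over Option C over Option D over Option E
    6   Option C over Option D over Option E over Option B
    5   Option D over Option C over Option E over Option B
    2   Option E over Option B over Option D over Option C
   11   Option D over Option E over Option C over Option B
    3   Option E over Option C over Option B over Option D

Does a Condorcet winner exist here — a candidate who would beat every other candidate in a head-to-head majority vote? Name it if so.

Option C

Head-to-head results (40 voters total):
Option C vs Option B: Option C wins 25–15.
Option C vs Option D: Option C wins 22–18.
Option C vs Option E: Option C wins 24–16.
Option B vs Option D: Option D wins 22–18.
Option B vs Option E: Option E wins 27–13.
Option D vs Option E: Option D wins 35–5.
Option C beats each rival — Option B (25–15), Option D (22–18), Option E (24–16) — so Option C is the Condorcet winner.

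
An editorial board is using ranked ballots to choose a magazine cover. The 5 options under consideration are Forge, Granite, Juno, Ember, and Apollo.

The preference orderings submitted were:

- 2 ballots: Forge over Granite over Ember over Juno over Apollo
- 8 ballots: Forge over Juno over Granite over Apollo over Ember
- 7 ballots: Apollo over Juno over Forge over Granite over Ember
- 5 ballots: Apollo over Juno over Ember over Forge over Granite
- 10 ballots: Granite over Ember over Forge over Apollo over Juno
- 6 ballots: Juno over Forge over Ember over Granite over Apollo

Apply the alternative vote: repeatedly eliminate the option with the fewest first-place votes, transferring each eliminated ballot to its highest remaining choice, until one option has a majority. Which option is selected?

Forge

Round 1: Apollo 12, Forge 10, Granite 10, Juno 6, Ember 0. Ember has the fewest and is eliminated.
Round 2: Apollo 12, Forge 10, Granite 10, Juno 6. Juno has the fewest and is eliminated.
Round 3: Forge 16, Apollo 12, Granite 10. Granite has the fewest and is eliminated.
Round 4: Forge 26, Apollo 12. Forge has a majority.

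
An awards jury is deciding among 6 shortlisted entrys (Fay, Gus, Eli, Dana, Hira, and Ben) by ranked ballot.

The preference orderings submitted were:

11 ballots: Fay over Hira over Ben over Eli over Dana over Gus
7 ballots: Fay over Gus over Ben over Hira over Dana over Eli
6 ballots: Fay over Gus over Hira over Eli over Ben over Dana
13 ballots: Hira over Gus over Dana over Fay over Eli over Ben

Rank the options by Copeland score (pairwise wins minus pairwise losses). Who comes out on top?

Pairwise results:
  Fay vs Gus: Fay wins 24–13.
  Fay vs Eli: Fay wins 37–0.
  Fay vs Dana: Fay wins 24–13.
  Fay vs Hira: Fay wins 24–13.
  Fay vs Ben: Fay wins 37–0.
  Gus vs Eli: Gus wins 26–11.
  Gus vs Dana: Gus wins 26–11.
  Gus vs Hira: Hira wins 24–13.
  Gus vs Ben: Gus wins 26–11.
  Eli vs Dana: Dana wins 20–17.
  Eli vs Hira: Hira wins 37–0.
  Eli vs Ben: Eli wins 19–18.
  Dana vs Hira: Hira wins 37–0.
  Dana vs Ben: Ben wins 24–13.
  Hira vs Ben: Hira wins 30–7.
Copeland scores (wins − losses):
  Fay: 5 − 0 = 5
  Gus: 3 − 2 = 1
  Eli: 1 − 4 = -3
  Dana: 1 − 4 = -3
  Hira: 4 − 1 = 3
  Ben: 1 − 4 = -3
Fay has the best Copeland score.

Fay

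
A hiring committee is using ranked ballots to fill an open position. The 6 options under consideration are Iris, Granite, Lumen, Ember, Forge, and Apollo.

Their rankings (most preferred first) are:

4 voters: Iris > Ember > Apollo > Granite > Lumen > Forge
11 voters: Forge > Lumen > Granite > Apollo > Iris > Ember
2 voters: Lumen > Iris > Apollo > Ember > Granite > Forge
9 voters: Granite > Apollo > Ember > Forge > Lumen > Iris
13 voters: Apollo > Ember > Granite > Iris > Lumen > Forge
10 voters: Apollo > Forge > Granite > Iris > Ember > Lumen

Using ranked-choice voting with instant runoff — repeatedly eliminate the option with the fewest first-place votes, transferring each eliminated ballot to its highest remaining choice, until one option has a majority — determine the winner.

Round 1: Apollo 23, Forge 11, Granite 9, Iris 4, Lumen 2, Ember 0. Ember has the fewest and is eliminated.
Round 2: Apollo 23, Forge 11, Granite 9, Iris 4, Lumen 2. Lumen has the fewest and is eliminated.
Round 3: Apollo 23, Forge 11, Granite 9, Iris 6. Iris has the fewest and is eliminated.
Round 4: Apollo 29, Forge 11, Granite 9. Apollo has a majority.

Apollo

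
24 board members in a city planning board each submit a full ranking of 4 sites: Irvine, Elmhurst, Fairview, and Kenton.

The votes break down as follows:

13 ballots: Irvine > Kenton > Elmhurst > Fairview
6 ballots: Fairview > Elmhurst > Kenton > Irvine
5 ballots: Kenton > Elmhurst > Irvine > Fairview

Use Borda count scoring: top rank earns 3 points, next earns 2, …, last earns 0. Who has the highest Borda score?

Borda scores:
  Irvine: 13·3 + 6·0 + 5·1 = 44
  Elmhurst: 13·1 + 6·2 + 5·2 = 35
  Fairview: 13·0 + 6·3 + 5·0 = 18
  Kenton: 13·2 + 6·1 + 5·3 = 47
Kenton has the highest total.

Kenton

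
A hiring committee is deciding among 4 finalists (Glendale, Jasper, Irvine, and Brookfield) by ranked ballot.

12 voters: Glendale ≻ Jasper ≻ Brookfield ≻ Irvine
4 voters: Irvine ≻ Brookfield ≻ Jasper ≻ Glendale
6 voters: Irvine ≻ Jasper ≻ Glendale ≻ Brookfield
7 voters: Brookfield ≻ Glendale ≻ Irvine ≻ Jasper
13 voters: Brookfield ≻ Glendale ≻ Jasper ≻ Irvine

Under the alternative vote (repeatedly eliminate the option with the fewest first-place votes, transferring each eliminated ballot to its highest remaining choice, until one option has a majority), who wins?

Brookfield

Round 1: Brookfield 20, Glendale 12, Irvine 10, Jasper 0. Jasper has the fewest and is eliminated.
Round 2: Brookfield 20, Glendale 12, Irvine 10. Irvine has the fewest and is eliminated.
Round 3: Brookfield 24, Glendale 18. Brookfield has a majority.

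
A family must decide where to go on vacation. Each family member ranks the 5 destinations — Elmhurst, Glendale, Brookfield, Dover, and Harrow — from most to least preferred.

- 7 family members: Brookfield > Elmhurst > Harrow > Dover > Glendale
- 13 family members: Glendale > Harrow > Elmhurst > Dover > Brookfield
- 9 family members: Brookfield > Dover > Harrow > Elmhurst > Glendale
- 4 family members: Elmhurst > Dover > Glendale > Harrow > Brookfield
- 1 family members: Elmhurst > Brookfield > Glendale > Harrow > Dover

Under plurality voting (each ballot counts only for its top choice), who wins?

Brookfield

First-place vote totals:
  Elmhurst: 5
  Glendale: 13
  Brookfield: 16
  Dover: 0
  Harrow: 0
Brookfield has the most first-place votes.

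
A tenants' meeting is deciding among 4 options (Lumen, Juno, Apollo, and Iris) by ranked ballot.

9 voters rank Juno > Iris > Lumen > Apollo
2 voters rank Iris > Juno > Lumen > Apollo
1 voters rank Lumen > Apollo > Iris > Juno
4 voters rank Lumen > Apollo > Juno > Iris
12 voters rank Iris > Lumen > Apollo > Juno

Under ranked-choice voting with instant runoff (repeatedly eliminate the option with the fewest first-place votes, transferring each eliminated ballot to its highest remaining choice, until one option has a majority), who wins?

Round 1: Iris 14, Juno 9, Lumen 5, Apollo 0. Apollo has the fewest and is eliminated.
Round 2: Iris 14, Juno 9, Lumen 5. Lumen has the fewest and is eliminated.
Round 3: Iris 15, Juno 13. Iris has a majority.

Iris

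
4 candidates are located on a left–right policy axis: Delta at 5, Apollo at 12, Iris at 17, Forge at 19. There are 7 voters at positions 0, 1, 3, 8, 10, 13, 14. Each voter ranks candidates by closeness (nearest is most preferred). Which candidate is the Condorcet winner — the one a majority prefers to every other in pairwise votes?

Delta

With single-peaked preferences on a line, the Condorcet winner is the candidate closest to the median voter.
The median voter (position 8) is closest to Delta at 5.
Check: Delta vs Iris — voters closer to Delta: 5 of 7.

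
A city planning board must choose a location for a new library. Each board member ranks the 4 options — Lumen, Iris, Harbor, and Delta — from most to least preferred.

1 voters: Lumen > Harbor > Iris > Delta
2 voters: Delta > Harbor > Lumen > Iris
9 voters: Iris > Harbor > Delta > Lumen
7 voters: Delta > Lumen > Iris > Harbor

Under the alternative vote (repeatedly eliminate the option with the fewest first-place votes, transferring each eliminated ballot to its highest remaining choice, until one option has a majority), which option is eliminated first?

Round 1: Iris 9, Delta 9, Lumen 1, Harbor 0. Harbor has the fewest and is eliminated.
Round 2: Iris 9, Delta 9, Lumen 1. Lumen has the fewest and is eliminated.
Round 3: Iris 10, Delta 9. Iris has a majority.

Harbor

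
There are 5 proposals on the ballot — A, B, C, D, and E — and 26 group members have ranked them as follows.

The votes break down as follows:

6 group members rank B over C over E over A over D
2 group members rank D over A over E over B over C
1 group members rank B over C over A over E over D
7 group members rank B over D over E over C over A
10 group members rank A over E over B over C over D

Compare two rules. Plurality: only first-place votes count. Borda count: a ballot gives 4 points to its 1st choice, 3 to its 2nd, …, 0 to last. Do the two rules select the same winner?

Plurality first-place counts: A 10, B 14, C 0, D 2, E 0 → B.
Borda totals: A 54, B 78, C 38, D 29, E 61 → B.
The two rules agree on B.

Yes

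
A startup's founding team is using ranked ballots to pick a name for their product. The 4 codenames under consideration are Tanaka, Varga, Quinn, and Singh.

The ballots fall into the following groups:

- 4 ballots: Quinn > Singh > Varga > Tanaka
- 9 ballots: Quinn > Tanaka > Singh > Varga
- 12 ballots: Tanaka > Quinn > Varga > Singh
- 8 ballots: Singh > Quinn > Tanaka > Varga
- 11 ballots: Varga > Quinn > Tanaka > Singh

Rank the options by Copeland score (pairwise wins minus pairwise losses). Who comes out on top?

Quinn

Pairwise results:
  Tanaka vs Varga: Tanaka wins 29–15.
  Tanaka vs Quinn: Quinn wins 32–12.
  Tanaka vs Singh: Tanaka wins 32–12.
  Varga vs Quinn: Quinn wins 33–11.
  Varga vs Singh: Varga wins 23–21.
  Quinn vs Singh: Quinn wins 36–8.
Copeland scores (wins − losses):
  Tanaka: 2 − 1 = 1
  Varga: 1 − 2 = -1
  Quinn: 3 − 0 = 3
  Singh: 0 − 3 = -3
Quinn has the best Copeland score.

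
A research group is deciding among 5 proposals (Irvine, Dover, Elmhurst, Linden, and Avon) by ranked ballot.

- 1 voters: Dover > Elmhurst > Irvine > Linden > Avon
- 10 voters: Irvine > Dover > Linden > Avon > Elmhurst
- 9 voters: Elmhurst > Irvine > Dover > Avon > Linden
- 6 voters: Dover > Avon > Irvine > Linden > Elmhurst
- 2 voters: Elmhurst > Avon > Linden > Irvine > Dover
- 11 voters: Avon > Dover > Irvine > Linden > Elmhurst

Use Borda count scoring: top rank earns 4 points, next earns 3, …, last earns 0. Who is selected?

Dover

Borda scores:
  Irvine: 2 + 10·4 + 9·3 + 6·2 + 2·1 + 11·2 = 105
  Dover: 4 + 10·3 + 9·2 + 6·4 + 2·0 + 11·3 = 109
  Elmhurst: 3 + 10·0 + 9·4 + 6·0 + 2·4 + 11·0 = 47
  Linden: 1 + 10·2 + 9·0 + 6·1 + 2·2 + 11·1 = 42
  Avon: 0 + 10·1 + 9·1 + 6·3 + 2·3 + 11·4 = 87
Dover has the highest total.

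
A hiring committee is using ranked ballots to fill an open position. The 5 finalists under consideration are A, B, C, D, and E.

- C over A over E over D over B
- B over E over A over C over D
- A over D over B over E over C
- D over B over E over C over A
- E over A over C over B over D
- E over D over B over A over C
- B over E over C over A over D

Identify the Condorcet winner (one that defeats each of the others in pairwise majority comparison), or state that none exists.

No Condorcet winner

Head-to-head results (7 voters total):
A vs B: B wins 4–3.
A vs C: A wins 4–3.
A vs D: A wins 5–2.
A vs E: E wins 5–2.
B vs C: B wins 5–2.
B vs D: D wins 4–3.
B vs E: B wins 4–3.
C vs D: C wins 4–3.
C vs E: E wins 6–1.
D vs E: E wins 5–2.
No candidate beats all others: A beats D beats B beats A, a majority cycle.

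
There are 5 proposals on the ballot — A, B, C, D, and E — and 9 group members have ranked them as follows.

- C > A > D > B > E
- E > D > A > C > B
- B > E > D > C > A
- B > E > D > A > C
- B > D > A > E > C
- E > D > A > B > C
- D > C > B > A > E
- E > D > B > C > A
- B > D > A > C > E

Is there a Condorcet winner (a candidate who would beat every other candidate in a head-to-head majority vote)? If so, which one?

There is no Condorcet winner

Head-to-head results (9 voters total):
A vs B: B wins 6–3.
A vs C: A wins 5–4.
A vs D: D wins 8–1.
A vs E: E wins 5–4.
B vs C: B wins 6–3.
B vs D: D wins 5–4.
B vs E: B wins 6–3.
C vs D: D wins 8–1.
C vs E: E wins 6–3.
D vs E: E wins 5–4.
No candidate beats all others: B beats E beats D beats B, a majority cycle.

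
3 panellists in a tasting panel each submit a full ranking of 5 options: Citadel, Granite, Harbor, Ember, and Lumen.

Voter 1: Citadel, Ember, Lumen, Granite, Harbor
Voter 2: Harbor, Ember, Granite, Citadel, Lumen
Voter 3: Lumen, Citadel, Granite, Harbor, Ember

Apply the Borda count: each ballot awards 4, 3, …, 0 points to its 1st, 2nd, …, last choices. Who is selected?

Citadel

Borda scores:
  Citadel: 4 + 1 + 3 = 8
  Granite: 1 + 2 + 2 = 5
  Harbor: 0 + 4 + 1 = 5
  Ember: 3 + 3 + 0 = 6
  Lumen: 2 + 0 + 4 = 6
Citadel has the highest total.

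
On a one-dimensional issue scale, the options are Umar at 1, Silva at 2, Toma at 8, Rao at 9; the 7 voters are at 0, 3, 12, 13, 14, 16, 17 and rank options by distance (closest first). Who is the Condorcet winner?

With single-peaked preferences on a line, the Condorcet winner is the candidate closest to the median voter.
The median voter (position 13) is closest to Rao at 9.
Check: Rao vs Umar — voters closer to Rao: 5 of 7.

Rao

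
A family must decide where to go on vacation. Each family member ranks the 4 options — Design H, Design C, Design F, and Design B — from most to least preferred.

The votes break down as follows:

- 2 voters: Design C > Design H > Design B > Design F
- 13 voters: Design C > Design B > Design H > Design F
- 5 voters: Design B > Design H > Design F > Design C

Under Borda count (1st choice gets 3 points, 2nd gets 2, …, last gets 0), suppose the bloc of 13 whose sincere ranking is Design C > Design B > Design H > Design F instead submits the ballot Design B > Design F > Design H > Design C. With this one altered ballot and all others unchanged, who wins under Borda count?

Design B

Borda totals with the altered ballot: Design H 27, Design C 6, Design F 31, Design B 56.
The switch changes the winner from Design C to Design B.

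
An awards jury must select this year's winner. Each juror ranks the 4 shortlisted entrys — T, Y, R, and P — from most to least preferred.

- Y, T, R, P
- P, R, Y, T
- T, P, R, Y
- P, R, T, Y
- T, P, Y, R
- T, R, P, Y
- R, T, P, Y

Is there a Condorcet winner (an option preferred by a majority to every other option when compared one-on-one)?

Head-to-head results (7 voters total):
T vs Y: T wins 5–2.
T vs R: T wins 4–3.
T vs P: T wins 5–2.
Y vs R: R wins 5–2.
Y vs P: P wins 6–1.
R vs P: P wins 4–3.
T beats each rival — Y (5–2), R (4–3), P (5–2) — so T is the Condorcet winner.

Yes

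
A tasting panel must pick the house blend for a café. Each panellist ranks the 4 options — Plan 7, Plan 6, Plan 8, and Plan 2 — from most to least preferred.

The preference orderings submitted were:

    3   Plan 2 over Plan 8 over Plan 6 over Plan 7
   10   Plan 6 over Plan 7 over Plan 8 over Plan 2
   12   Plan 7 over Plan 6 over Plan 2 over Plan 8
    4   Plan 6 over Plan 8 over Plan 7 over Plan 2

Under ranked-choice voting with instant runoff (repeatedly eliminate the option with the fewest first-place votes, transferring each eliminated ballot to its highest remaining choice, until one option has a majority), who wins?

Round 1: Plan 6 14, Plan 7 12, Plan 2 3, Plan 8 0. Plan 8 has the fewest and is eliminated.
Round 2: Plan 6 14, Plan 7 12, Plan 2 3. Plan 2 has the fewest and is eliminated.
Round 3: Plan 6 17, Plan 7 12. Plan 6 has a majority.

Plan 6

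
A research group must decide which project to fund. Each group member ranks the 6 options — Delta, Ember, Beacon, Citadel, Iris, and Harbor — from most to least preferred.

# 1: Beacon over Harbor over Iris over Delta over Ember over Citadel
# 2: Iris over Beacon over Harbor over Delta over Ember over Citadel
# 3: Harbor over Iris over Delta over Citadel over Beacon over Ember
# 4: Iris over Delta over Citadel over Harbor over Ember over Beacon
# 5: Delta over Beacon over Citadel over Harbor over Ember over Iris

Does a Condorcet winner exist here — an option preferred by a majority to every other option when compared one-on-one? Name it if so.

None — there is no Condorcet winner

Head-to-head results (5 voters total):
Delta vs Ember: Delta wins 5–0.
Delta vs Beacon: Delta wins 3–2.
Delta vs Citadel: Delta wins 5–0.
Delta vs Iris: Iris wins 4–1.
Delta vs Harbor: Harbor wins 3–2.
Ember vs Beacon: Beacon wins 4–1.
Ember vs Citadel: Citadel wins 3–2.
Ember vs Iris: Iris wins 4–1.
Ember vs Harbor: Harbor wins 5–0.
Beacon vs Citadel: Beacon wins 3–2.
Beacon vs Iris: Iris wins 3–2.
Beacon vs Harbor: Beacon wins 3–2.
Citadel vs Iris: Iris wins 4–1.
Citadel vs Harbor: Harbor wins 3–2.
Iris vs Harbor: Harbor wins 3–2.
No candidate beats all others: Delta beats Beacon beats Harbor beats Delta, a majority cycle.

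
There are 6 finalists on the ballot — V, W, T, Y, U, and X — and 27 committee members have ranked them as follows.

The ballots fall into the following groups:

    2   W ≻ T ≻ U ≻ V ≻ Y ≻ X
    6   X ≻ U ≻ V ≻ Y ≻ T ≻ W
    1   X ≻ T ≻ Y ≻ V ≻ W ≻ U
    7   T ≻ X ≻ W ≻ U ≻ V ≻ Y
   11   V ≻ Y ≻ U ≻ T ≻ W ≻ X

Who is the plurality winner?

V

First-place vote totals:
  V: 11
  W: 2
  T: 7
  Y: 0
  U: 0
  X: 7
V has the most first-place votes.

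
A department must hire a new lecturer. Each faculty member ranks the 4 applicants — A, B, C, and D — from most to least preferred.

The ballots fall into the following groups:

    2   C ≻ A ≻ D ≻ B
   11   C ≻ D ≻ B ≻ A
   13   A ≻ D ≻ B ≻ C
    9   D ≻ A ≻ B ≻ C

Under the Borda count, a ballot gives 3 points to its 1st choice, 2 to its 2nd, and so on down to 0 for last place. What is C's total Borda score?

Borda scores:
  A: 2·2 + 11·0 + 13·3 + 9·2 = 61
  B: 2·0 + 11·1 + 13·1 + 9·1 = 33
  C: 2·3 + 11·3 + 13·0 + 9·0 = 39
  D: 2·1 + 11·2 + 13·2 + 9·3 = 77

39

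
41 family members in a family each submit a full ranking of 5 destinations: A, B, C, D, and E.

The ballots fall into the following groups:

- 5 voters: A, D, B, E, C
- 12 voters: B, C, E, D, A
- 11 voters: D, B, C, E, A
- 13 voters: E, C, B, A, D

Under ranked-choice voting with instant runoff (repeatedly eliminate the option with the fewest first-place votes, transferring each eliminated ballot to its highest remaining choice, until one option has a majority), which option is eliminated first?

Round 1: E 13, B 12, D 11, A 5, C 0. C has the fewest and is eliminated.
Round 2: E 13, B 12, D 11, A 5. A has the fewest and is eliminated.
Round 3: D 16, E 13, B 12. B has the fewest and is eliminated.
Round 4: E 25, D 16. E has a majority.

C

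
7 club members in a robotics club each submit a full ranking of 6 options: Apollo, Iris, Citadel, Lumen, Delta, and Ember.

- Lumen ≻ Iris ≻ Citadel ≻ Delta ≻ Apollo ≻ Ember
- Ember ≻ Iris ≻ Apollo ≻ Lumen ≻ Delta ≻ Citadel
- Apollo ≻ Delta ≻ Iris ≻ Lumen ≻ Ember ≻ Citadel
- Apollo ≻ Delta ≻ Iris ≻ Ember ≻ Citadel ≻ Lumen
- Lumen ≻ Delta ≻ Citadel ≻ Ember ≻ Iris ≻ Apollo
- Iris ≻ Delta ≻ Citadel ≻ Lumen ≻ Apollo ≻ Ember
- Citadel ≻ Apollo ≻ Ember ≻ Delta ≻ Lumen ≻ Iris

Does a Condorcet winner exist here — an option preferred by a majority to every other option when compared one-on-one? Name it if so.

There is no Condorcet winner

Head-to-head results (7 voters total):
Apollo vs Iris: Iris wins 4–3.
Apollo vs Citadel: Citadel wins 4–3.
Apollo vs Lumen: Apollo wins 4–3.
Apollo vs Delta: Apollo wins 4–3.
Apollo vs Ember: Apollo wins 5–2.
Iris vs Citadel: Iris wins 5–2.
Iris vs Lumen: Iris wins 4–3.
Iris vs Delta: Delta wins 4–3.
Iris vs Ember: Iris wins 4–3.
Citadel vs Lumen: Lumen wins 4–3.
Citadel vs Delta: Delta wins 5–2.
Citadel vs Ember: Citadel wins 4–3.
Lumen vs Delta: Delta wins 4–3.
Lumen vs Ember: Lumen wins 4–3.
Delta vs Ember: Delta wins 5–2.
No candidate beats all others: Apollo beats Delta beats Iris beats Apollo, a majority cycle.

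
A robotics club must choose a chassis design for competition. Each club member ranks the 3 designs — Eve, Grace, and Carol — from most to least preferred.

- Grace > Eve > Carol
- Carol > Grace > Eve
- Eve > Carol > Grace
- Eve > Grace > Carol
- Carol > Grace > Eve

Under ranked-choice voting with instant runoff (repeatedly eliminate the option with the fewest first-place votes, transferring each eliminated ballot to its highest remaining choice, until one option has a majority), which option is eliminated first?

Round 1: Eve 2, Carol 2, Grace 1. Grace has the fewest and is eliminated.
Round 2: Eve 3, Carol 2. Eve has a majority.

Grace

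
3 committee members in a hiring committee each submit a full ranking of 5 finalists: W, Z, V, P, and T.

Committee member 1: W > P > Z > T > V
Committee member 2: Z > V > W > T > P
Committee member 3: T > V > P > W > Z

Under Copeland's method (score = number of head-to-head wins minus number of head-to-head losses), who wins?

W

Pairwise results:
  W vs Z: W wins 2–1.
  W vs V: V wins 2–1.
  W vs P: W wins 2–1.
  W vs T: W wins 2–1.
  Z vs V: Z wins 2–1.
  Z vs P: P wins 2–1.
  Z vs T: Z wins 2–1.
  V vs P: V wins 2–1.
  V vs T: T wins 2–1.
  P vs T: T wins 2–1.
Copeland scores (wins − losses):
  W: 3 − 1 = 2
  Z: 2 − 2 = 0
  V: 2 − 2 = 0
  P: 1 − 3 = -2
  T: 2 − 2 = 0
W has the best Copeland score.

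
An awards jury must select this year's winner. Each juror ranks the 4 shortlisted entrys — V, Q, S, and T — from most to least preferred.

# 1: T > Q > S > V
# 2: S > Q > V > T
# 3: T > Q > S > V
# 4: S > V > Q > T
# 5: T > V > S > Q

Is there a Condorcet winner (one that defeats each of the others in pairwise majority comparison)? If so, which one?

T

Head-to-head results (5 voters total):
V vs Q: Q wins 3–2.
V vs S: S wins 4–1.
V vs T: T wins 3–2.
Q vs S: S wins 3–2.
Q vs T: T wins 3–2.
S vs T: T wins 3–2.
T beats each rival — V (3–2), Q (3–2), S (3–2) — so T is the Condorcet winner.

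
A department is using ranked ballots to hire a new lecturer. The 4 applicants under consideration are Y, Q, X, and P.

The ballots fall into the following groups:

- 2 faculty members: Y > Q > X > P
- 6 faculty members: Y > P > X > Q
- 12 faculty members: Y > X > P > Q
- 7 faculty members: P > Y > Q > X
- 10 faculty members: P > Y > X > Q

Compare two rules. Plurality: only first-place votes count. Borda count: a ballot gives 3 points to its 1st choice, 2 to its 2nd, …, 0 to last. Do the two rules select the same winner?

Yes

Plurality first-place counts: Y 20, Q 0, X 0, P 17 → Y.
Borda totals: Y 94, Q 11, X 42, P 75 → Y.
The two rules agree on Y.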